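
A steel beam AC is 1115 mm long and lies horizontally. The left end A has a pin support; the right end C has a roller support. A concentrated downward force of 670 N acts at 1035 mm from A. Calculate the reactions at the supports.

A_x = 0, A_y = 48.07 N, C_y = 621.9 N

ΣM about A: C_y·1115 − 670·1035 = 0 → C_y = 693450/1115 = 621.928 ≈ 621.9 N.
ΣF_y = 0: A_y + 621.928 − 670 = 0 → A_y = 48.07 N.
ΣF_x = 0: no horizontal applied forces, so A_x = 0.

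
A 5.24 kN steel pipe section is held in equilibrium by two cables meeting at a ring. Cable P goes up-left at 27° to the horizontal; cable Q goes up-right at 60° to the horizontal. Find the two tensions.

T_P = 2.624 kN, T_Q = 4.675 kN

ΣF_x = 0: −T_P·cos27° + T_Q·cos60° = 0 → T_Q = 1.78201·T_P.
ΣF_y = 0: T_P·sin27° + T_Q·sin60° = 5.24.
Substitute: T_P·(0.45399 + 1.78201·0.866025) = 5.24 → T_P = 2.6236 ≈ 2.624 kN.
Then T_Q = 1.78201 × 2.6236 = 4.675 kN.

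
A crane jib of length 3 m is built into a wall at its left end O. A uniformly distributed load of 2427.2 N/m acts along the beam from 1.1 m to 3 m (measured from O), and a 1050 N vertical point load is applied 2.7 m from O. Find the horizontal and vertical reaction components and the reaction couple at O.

O_x = 0, O_y = 5662 N, M_O = 12290 N·m

Resultant of the distributed load: 2427.2 × 1.9 = 4611.68 N at 2.05 m from O.
ΣF_x = 0: O_x = 0.
ΣF_y = 0: O_y − 2427.2·1.9 − 1050 = 0 → O_y = 5662 N.
ΣM about O: M_O − (2427.2·1.9)·2.05 − 1050·2.7 = 0 → M_O = 12290 N·m.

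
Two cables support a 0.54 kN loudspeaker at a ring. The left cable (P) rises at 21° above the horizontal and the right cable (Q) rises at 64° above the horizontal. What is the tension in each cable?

T_P = 0.2376 kN, T_Q = 0.5061 kN

ΣF_x = 0: −T_P·cos21° + T_Q·cos64° = 0 → T_Q = 2.12966·T_P.
ΣF_y = 0: T_P·sin21° + T_Q·sin64° = 0.54.
Substitute: T_P·(0.358368 + 2.12966·0.898794) = 0.54 → T_P = 0.237624 ≈ 0.2376 kN.
Then T_Q = 2.12966 × 0.237624 = 0.5061 kN.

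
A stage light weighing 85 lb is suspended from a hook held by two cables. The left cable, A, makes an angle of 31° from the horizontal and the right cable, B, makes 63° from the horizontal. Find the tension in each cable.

ΣF_x = 0: −T_A·cos31° + T_B·cos63° = 0 → T_B = 1.88807·T_A.
ΣF_y = 0: T_A·sin31° + T_B·sin63° = 85.
Substitute: T_A·(0.515038 + 1.88807·0.891007) = 85 → T_A = 38.6835 ≈ 38.68 lb.
Then T_B = 1.88807 × 38.6835 = 73.04 lb.

T_A = 38.68 lb, T_B = 73.04 lb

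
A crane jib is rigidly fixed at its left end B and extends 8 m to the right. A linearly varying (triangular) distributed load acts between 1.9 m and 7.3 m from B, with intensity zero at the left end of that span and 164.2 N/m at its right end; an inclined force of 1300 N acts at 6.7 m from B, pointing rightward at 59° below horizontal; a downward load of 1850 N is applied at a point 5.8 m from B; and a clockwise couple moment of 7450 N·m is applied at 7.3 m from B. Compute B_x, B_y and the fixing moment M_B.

Resultant of the triangular load: ½ × 164.2 × 5.4 = 443.34 N, acting at 5.5 m from B (one-third of the span from the peak).
ΣF_x = 0: B_x + 1300·cos59° = 0 → B_x = -669.5 N.
ΣF_y = 0: B_y − ½·164.2·5.4 − 1300·sin59° − 1850 = 0 → B_y = 3408 N.
ΣM about B: M_B − (½·164.2·5.4)·5.5 − 1300·sin59°·6.7 − 1850·5.8 − 7450 = 0 → M_B = 28080 N·m.

B_x = -669.5 N, B_y = 3408 N, M_B = 28080 N·m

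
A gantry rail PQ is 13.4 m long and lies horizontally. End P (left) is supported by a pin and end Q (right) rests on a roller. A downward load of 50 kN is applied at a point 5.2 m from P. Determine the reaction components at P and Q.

P_x = 0, P_y = 30.60 kN, Q_y = 19.40 kN

Moments about P: Q_y·13.4 − 50·5.2 = 0 → Q_y = 260/13.4 = 19.403 ≈ 19.40 kN.
ΣF_y = 0: P_y + 19.403 − 50 = 0 → P_y = 30.60 kN.
ΣF_x = 0: no horizontal applied forces, so P_x = 0.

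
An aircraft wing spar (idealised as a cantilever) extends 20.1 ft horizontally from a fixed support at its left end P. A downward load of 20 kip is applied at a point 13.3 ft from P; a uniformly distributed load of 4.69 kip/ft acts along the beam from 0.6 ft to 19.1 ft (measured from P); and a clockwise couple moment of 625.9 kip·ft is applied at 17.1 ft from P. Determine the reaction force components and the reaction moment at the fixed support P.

Resultant of the distributed load: 4.69 × 18.5 = 86.765 kip at 9.85 ft from P.
ΣF_x = 0: P_x = 0.
ΣF_y = 0: P_y − 20 − 4.69·18.5 = 0 → P_y = 106.8 kip.
ΣM about P: M_P − 20·13.3 − (4.69·18.5)·9.85 − 625.9 = 0 → M_P = 1747 kip·ft.

P_x = 0, P_y = 106.8 kip, M_P = 1747 kip·ft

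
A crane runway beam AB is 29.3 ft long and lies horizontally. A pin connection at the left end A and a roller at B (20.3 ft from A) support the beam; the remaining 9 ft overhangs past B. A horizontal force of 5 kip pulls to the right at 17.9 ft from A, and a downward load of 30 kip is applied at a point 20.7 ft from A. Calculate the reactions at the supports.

A_x = -5.000 kip, A_y = -0.5911 kip, B_y = 30.59 kip

Taking moments about A: B_y·20.3 − 30·20.7 = 0 → B_y = 621/20.3 = 30.5911 ≈ 30.59 kip.
ΣF_y = 0: A_y + 30.5911 − 30 = 0 → A_y = -0.5911 kip.
ΣF_x = 0: A_x + 5 = 0 → A_x = -5.000 kip.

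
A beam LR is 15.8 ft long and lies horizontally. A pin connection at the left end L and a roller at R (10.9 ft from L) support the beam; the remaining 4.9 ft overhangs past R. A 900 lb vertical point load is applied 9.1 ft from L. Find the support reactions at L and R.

Taking moments about L: R_y·10.9 − 900·9.1 = 0 → R_y = 8190/10.9 = 751.376 ≈ 751.4 lb.
ΣF_y = 0: L_y + 751.376 − 900 = 0 → L_y = 148.6 lb.
ΣF_x = 0: no horizontal applied forces, so L_x = 0.

L_x = 0, L_y = 148.6 lb, R_y = 751.4 lb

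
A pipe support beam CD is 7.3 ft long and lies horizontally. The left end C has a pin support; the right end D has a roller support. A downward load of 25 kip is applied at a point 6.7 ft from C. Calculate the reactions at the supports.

C_x = 0, C_y = 2.055 kip, D_y = 22.95 kip

ΣM about C: D_y·7.3 − 25·6.7 = 0 → D_y = 167.5/7.3 = 22.9452 ≈ 22.95 kip.
ΣF_y = 0: C_y + 22.9452 − 25 = 0 → C_y = 2.055 kip.
ΣF_x = 0: no horizontal applied forces, so C_x = 0.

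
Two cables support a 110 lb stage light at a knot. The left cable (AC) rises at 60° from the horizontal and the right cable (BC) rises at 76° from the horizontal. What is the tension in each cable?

T_AC = 38.31 lb, T_BC = 79.18 lb

ΣF_x = 0: −T_AC·cos60° + T_BC·cos76° = 0 → T_BC = 2.06678·T_AC.
ΣF_y = 0: T_AC·sin60° + T_BC·sin76° = 110.
Substitute: T_AC·(0.866025 + 2.06678·0.970296) = 110 → T_AC = 38.3087 ≈ 38.31 lb.
Then T_BC = 2.06678 × 38.3087 = 79.18 lb.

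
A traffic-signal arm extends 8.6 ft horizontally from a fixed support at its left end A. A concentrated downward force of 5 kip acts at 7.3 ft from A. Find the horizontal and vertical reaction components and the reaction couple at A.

A_x = 0, A_y = 5.000 kip, M_A = 36.50 kip·ft

ΣF_x = 0: A_x = 0.
ΣF_y = 0: A_y − 5 = 0 → A_y = 5.000 kip.
ΣM about A: M_A − 5·7.3 = 0 → M_A = 36.50 kip·ft.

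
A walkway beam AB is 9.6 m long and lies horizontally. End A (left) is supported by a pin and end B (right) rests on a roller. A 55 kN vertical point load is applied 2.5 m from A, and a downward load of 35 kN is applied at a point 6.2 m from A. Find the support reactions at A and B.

Taking moments about A: B_y·9.6 − 55·2.5 − 35·6.2 = 0 → B_y = 354.5/9.6 = 36.9271 ≈ 36.93 kN.
ΣF_y = 0: A_y + 36.9271 − 55 − 35 = 0 → A_y = 53.07 kN.
ΣF_x = 0: no horizontal applied forces, so A_x = 0.

A_x = 0, A_y = 53.07 kN, B_y = 36.93 kN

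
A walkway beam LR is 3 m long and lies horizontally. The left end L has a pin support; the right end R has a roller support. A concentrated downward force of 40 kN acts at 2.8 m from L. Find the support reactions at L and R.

L_x = 0, L_y = 2.667 kN, R_y = 37.33 kN

Moments about L: R_y·3 − 40·2.8 = 0 → R_y = 112/3 = 37.3333 ≈ 37.33 kN.
ΣF_y = 0: L_y + 37.3333 − 40 = 0 → L_y = 2.667 kN.
ΣF_x = 0: no horizontal applied forces, so L_x = 0.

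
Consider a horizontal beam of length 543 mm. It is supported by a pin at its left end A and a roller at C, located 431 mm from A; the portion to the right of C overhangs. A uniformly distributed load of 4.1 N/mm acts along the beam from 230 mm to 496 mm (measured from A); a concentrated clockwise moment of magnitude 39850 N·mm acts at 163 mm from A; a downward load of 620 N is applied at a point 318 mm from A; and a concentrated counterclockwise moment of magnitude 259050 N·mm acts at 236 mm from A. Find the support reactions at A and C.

A_x = 0, A_y = 843.2 N, C_y = 867.4 N

Resultant of the distributed load: 4.1 × 266 = 1090.6 N at 363 mm from A.
Taking moments about A: C_y·431 − (4.1·266)·363 − 39850 − 620·318 + 259050 = 0 → C_y = 373847.8/431 = 867.396 ≈ 867.4 N.
ΣF_y = 0: A_y + 867.396 − 4.1·266 − 620 = 0 → A_y = 843.2 N.
ΣF_x = 0: no horizontal applied forces, so A_x = 0.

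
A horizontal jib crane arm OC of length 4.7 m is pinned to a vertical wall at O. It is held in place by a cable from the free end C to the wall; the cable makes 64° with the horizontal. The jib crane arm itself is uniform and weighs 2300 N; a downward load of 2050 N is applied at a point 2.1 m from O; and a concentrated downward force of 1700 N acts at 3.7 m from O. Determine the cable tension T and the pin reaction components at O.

ΣM about O: T·sin64°·4.7 − 2300·2.35 − 2050·2.1 − 1700·3.7 = 0 → T = 16000/(4.7·0.898794) = 3787.58 ≈ 3788 N.
ΣF_x = 0: O_x − T·cos64° = 0 → O_x = 3787.58 × 0.438371 = 1660 N.
ΣF_y = 0: O_y + T·sin64° − 2300 − 2050 − 1700 = 0 → O_y = 6050 − 3787.58 × 0.898794 = 2646 N.

T = 3788 N, O_x = 1660 N, O_y = 2646 N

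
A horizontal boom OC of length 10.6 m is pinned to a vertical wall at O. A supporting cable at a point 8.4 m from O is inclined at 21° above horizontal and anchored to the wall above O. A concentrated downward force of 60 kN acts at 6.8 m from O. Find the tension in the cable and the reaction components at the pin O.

ΣM about O: T·sin21°·8.4 − 60·6.8 = 0 → T = 408/(8.4·0.358368) = 135.535 ≈ 135.5 kN.
ΣF_x = 0: O_x − T·cos21° = 0 → O_x = 135.535 × 0.93358 = 126.5 kN.
ΣF_y = 0: O_y + T·sin21° − 60 = 0 → O_y = 60 − 135.535 × 0.358368 = 11.43 kN.

T = 135.5 kN, O_x = 126.5 kN, O_y = 11.43 kN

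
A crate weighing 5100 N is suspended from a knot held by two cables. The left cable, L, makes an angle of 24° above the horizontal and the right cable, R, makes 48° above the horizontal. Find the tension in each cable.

ΣF_x = 0: −T_L·cos24° + T_R·cos48° = 0 → T_R = 1.36527·T_L.
ΣF_y = 0: T_L·sin24° + T_R·sin48° = 5100.
Substitute: T_L·(0.406737 + 1.36527·0.743145) = 5100 → T_L = 3588.19 ≈ 3588 N.
Then T_R = 1.36527 × 3588.19 = 4899 N.

T_L = 3588 N, T_R = 4899 N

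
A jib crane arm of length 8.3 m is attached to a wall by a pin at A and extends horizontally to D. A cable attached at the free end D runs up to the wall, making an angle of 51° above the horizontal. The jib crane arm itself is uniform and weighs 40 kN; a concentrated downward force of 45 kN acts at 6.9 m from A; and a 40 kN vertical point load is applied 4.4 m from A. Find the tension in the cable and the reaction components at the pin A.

ΣM about A: T·sin51°·8.3 − 40·4.15 − 45·6.9 − 40·4.4 = 0 → T = 652.5/(8.3·0.777146) = 101.158 ≈ 101.2 kN.
ΣF_x = 0: A_x − T·cos51° = 0 → A_x = 101.158 × 0.62932 = 63.66 kN.
ΣF_y = 0: A_y + T·sin51° − 40 − 45 − 40 = 0 → A_y = 125 − 101.158 × 0.777146 = 46.39 kN.

T = 101.2 kN, A_x = 63.66 kN, A_y = 46.39 kN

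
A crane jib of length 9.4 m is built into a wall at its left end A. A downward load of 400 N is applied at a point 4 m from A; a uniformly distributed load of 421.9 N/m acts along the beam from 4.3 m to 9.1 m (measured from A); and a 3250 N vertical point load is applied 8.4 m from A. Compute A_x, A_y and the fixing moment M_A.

A_x = 0, A_y = 5675 N, M_A = 42470 N·m

Resultant of the distributed load: 421.9 × 4.8 = 2025.12 N at 6.7 m from A.
ΣF_x = 0: A_x = 0.
ΣF_y = 0: A_y − 400 − 421.9·4.8 − 3250 = 0 → A_y = 5675 N.
ΣM about A: M_A − 400·4 − (421.9·4.8)·6.7 − 3250·8.4 = 0 → M_A = 42470 N·m.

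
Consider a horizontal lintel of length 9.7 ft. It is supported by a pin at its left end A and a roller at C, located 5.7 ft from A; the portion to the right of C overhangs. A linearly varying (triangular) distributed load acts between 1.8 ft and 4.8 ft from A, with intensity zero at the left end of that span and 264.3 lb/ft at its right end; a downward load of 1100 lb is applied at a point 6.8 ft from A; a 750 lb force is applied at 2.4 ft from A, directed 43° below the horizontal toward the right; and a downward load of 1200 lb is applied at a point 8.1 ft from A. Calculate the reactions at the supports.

Resultant of the triangular load: ½ × 264.3 × 3 = 396.45 lb, acting at 3.8 ft from A (one-third of the span from the peak).
Moments about A: C_y·5.7 − (½·264.3·3)·3.8 − 1100·6.8 − 750·sin43°·2.4 − 1200·8.1 = 0 → C_y = 19934.1/5.7 = 3497.21 ≈ 3497 lb.
ΣF_y = 0: A_y + 3497.21 − ½·264.3·3 − 1100 − 750·sin43° − 1200 = 0 → A_y = -289.3 lb.
ΣF_x = 0: A_x + 750·cos43° = 0 → A_x = -548.5 lb.

A_x = -548.5 lb, A_y = -289.3 lb, C_y = 3497 lb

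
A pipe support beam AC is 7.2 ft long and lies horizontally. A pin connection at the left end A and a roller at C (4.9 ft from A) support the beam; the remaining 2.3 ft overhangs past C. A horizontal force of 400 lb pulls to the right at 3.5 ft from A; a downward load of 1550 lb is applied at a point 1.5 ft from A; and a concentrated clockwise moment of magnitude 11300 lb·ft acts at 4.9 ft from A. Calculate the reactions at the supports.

A_x = -400.0 lb, A_y = -1231 lb, C_y = 2781 lb

Taking moments about A: C_y·4.9 − 1550·1.5 − 11300 = 0 → C_y = 13625/4.9 = 2780.61 ≈ 2781 lb.
ΣF_y = 0: A_y + 2780.61 − 1550 = 0 → A_y = -1231 lb.
ΣF_x = 0: A_x + 400 = 0 → A_x = -400.0 lb.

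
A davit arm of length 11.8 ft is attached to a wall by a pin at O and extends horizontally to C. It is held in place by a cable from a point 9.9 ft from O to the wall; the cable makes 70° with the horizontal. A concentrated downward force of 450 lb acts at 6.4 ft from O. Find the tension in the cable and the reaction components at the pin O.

T = 309.6 lb, O_x = 105.9 lb, O_y = 159.1 lb

ΣM about O: T·sin70°·9.9 − 450·6.4 = 0 → T = 2880/(9.9·0.939693) = 309.579 ≈ 309.6 lb.
ΣF_x = 0: O_x − T·cos70° = 0 → O_x = 309.579 × 0.34202 = 105.9 lb.
ΣF_y = 0: O_y + T·sin70° − 450 = 0 → O_y = 450 − 309.579 × 0.939693 = 159.1 lb.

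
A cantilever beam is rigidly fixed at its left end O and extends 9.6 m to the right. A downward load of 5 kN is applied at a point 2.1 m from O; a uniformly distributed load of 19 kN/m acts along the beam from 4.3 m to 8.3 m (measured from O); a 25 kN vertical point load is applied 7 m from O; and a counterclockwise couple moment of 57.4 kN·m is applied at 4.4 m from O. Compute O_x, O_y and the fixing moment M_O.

Resultant of the distributed load: 19 × 4 = 76 kN at 6.3 m from O.
ΣF_x = 0: O_x = 0.
ΣF_y = 0: O_y − 5 − 19·4 − 25 = 0 → O_y = 106.0 kN.
ΣM about O: M_O − 5·2.1 − (19·4)·6.3 − 25·7 + 57.4 = 0 → M_O = 606.9 kN·m.

O_x = 0, O_y = 106.0 kN, M_O = 606.9 kN·m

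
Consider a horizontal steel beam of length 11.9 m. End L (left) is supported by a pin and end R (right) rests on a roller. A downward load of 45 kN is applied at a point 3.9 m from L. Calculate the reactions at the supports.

L_x = 0, L_y = 30.25 kN, R_y = 14.75 kN

ΣM about L: R_y·11.9 − 45·3.9 = 0 → R_y = 175.5/11.9 = 14.7479 ≈ 14.75 kN.
ΣF_y = 0: L_y + 14.7479 − 45 = 0 → L_y = 30.25 kN.
ΣF_x = 0: no horizontal applied forces, so L_x = 0.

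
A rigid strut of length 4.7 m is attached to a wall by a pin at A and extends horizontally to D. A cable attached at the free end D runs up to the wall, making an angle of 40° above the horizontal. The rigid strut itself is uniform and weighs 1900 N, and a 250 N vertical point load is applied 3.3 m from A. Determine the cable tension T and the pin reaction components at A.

T = 1751 N, A_x = 1341 N, A_y = 1024 N

ΣM about A: T·sin40°·4.7 − 1900·2.35 − 250·3.3 = 0 → T = 5290/(4.7·0.642788) = 1751.02 ≈ 1751 N.
ΣF_x = 0: A_x − T·cos40° = 0 → A_x = 1751.02 × 0.766044 = 1341 N.
ΣF_y = 0: A_y + T·sin40° − 1900 − 250 = 0 → A_y = 2150 − 1751.02 × 0.642788 = 1024 N.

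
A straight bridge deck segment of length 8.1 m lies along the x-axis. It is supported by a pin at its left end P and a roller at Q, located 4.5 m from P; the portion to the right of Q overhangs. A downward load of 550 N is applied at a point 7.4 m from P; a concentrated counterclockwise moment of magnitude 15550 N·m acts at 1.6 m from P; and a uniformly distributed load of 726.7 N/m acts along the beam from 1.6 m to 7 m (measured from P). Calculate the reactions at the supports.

P_x = 0, P_y = 3276 N, Q_y = 1199 N

Resultant of the distributed load: 726.7 × 5.4 = 3924.18 N at 4.3 m from P.
Taking moments about P: Q_y·4.5 − 550·7.4 + 15550 − (726.7·5.4)·4.3 = 0 → Q_y = 5393.974/4.5 = 1198.66 ≈ 1199 N.
ΣF_y = 0: P_y + 1198.66 − 550 − 726.7·5.4 = 0 → P_y = 3276 N.
ΣF_x = 0: no horizontal applied forces, so P_x = 0.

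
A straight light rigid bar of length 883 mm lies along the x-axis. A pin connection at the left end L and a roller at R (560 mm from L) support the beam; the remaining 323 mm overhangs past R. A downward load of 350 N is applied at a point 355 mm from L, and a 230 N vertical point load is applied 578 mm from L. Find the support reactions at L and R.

Moments about L: R_y·560 − 350·355 − 230·578 = 0 → R_y = 257190/560 = 459.268 ≈ 459.3 N.
ΣF_y = 0: L_y + 459.268 − 350 − 230 = 0 → L_y = 120.7 N.
ΣF_x = 0: no horizontal applied forces, so L_x = 0.

L_x = 0, L_y = 120.7 N, R_y = 459.3 N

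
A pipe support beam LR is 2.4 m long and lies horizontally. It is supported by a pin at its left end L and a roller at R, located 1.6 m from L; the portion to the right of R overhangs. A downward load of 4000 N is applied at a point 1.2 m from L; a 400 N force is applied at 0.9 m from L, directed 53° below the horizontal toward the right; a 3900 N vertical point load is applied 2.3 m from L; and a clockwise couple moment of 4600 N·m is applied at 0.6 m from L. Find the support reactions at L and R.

L_x = -240.7 N, L_y = -3441 N, R_y = 11660 N

Taking moments about L: R_y·1.6 − 4000·1.2 − 400·sin53°·0.9 − 3900·2.3 − 4600 = 0 → R_y = 18657.5/1.6 = 11660.9 ≈ 11660 N.
ΣF_y = 0: L_y + 11660.9 − 4000 − 400·sin53° − 3900 = 0 → L_y = -3441 N.
ΣF_x = 0: L_x + 400·cos53° = 0 → L_x = -240.7 N.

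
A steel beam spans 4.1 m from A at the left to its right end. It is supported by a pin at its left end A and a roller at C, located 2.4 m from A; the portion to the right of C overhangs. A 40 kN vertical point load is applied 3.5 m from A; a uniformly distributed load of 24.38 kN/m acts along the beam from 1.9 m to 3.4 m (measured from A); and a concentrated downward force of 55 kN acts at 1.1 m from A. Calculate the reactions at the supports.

Resultant of the distributed load: 24.38 × 1.5 = 36.57 kN at 2.65 m from A.
ΣM about A: C_y·2.4 − 40·3.5 − (24.38·1.5)·2.65 − 55·1.1 = 0 → C_y = 297.4105/2.4 = 123.921 ≈ 123.9 kN.
ΣF_y = 0: A_y + 123.921 − 40 − 24.38·1.5 − 55 = 0 → A_y = 7.649 kN.
ΣF_x = 0: no horizontal applied forces, so A_x = 0.

A_x = 0, A_y = 7.649 kN, C_y = 123.9 kN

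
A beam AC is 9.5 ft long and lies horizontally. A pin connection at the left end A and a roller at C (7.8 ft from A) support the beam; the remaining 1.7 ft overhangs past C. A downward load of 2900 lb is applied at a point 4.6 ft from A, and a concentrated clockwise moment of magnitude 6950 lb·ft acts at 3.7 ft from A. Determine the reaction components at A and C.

Taking moments about A: C_y·7.8 − 2900·4.6 − 6950 = 0 → C_y = 20290/7.8 = 2601.28 ≈ 2601 lb.
ΣF_y = 0: A_y + 2601.28 − 2900 = 0 → A_y = 298.7 lb.
ΣF_x = 0: no horizontal applied forces, so A_x = 0.

A_x = 0, A_y = 298.7 lb, C_y = 2601 lb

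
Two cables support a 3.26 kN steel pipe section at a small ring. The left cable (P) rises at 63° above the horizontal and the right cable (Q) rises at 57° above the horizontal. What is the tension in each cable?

T_P = 2.050 kN, T_Q = 1.709 kN

ΣF_x = 0: −T_P·cos63° + T_Q·cos57° = 0 → T_Q = 0.833562·T_P.
ΣF_y = 0: T_P·sin63° + T_Q·sin57° = 3.26.
Substitute: T_P·(0.891007 + 0.833562·0.838671) = 3.26 → T_P = 2.0502 ≈ 2.050 kN.
Then T_Q = 0.833562 × 2.0502 = 1.709 kN.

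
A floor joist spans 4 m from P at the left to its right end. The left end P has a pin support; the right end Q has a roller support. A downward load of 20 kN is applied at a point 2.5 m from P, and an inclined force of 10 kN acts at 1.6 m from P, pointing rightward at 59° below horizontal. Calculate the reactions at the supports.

P_x = -5.150 kN, P_y = 12.64 kN, Q_y = 15.93 kN

Taking moments about P: Q_y·4 − 20·2.5 − 10·sin59°·1.6 = 0 → Q_y = 63.7147/4 = 15.9287 ≈ 15.93 kN.
ΣF_y = 0: P_y + 15.9287 − 20 − 10·sin59° = 0 → P_y = 12.64 kN.
ΣF_x = 0: P_x + 10·cos59° = 0 → P_x = -5.150 kN.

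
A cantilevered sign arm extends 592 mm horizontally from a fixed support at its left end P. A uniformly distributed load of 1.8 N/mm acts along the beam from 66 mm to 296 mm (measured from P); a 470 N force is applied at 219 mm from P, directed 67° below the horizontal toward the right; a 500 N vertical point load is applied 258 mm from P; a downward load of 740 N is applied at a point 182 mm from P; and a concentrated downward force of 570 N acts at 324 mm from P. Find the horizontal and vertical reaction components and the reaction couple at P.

P_x = -183.6 N, P_y = 2657 N, M_P = 618000 N·mm

Resultant of the distributed load: 1.8 × 230 = 414 N at 181 mm from P.
ΣF_x = 0: P_x + 470·cos67° = 0 → P_x = -183.6 N.
ΣF_y = 0: P_y − 1.8·230 − 470·sin67° − 500 − 740 − 570 = 0 → P_y = 2657 N.
ΣM about P: M_P − (1.8·230)·181 − 470·sin67°·219 − 500·258 − 740·182 − 570·324 = 0 → M_P = 618000 N·mm.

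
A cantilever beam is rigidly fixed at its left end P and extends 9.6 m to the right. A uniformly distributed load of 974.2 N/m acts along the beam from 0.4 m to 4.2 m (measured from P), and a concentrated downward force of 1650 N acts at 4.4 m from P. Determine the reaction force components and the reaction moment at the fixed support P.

Resultant of the distributed load: 974.2 × 3.8 = 3701.96 N at 2.3 m from P.
ΣF_x = 0: P_x = 0.
ΣF_y = 0: P_y − 974.2·3.8 − 1650 = 0 → P_y = 5352 N.
ΣM about P: M_P − (974.2·3.8)·2.3 − 1650·4.4 = 0 → M_P = 15770 N·m.

P_x = 0, P_y = 5352 N, M_P = 15770 N·m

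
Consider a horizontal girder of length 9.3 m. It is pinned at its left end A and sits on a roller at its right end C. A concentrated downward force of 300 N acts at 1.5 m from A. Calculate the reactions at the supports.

A_x = 0, A_y = 251.6 N, C_y = 48.39 N

Taking moments about A: C_y·9.3 − 300·1.5 = 0 → C_y = 450/9.3 = 48.3871 ≈ 48.39 N.
ΣF_y = 0: A_y + 48.3871 − 300 = 0 → A_y = 251.6 N.
ΣF_x = 0: no horizontal applied forces, so A_x = 0.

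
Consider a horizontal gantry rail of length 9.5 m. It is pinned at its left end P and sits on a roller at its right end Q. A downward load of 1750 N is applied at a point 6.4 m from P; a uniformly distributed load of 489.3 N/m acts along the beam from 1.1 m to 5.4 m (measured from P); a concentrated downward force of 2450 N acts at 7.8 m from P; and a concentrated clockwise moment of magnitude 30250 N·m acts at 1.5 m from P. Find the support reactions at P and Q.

P_x = 0, P_y = -790.5 N, Q_y = 7095 N

Resultant of the distributed load: 489.3 × 4.3 = 2103.99 N at 3.25 m from P.
Taking moments about P: Q_y·9.5 − 1750·6.4 − (489.3·4.3)·3.25 − 2450·7.8 − 30250 = 0 → Q_y = 67397.9675/9.5 = 7094.52 ≈ 7095 N.
ΣF_y = 0: P_y + 7094.52 − 1750 − 489.3·4.3 − 2450 = 0 → P_y = -790.5 N.
ΣF_x = 0: no horizontal applied forces, so P_x = 0.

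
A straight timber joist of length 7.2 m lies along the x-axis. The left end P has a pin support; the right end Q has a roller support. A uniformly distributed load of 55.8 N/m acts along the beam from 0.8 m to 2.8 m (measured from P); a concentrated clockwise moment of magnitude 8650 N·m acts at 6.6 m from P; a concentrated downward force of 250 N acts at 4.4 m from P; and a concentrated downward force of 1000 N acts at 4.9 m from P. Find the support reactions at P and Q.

Resultant of the distributed load: 55.8 × 2 = 111.6 N at 1.8 m from P.
ΣM about P: Q_y·7.2 − (55.8·2)·1.8 − 8650 − 250·4.4 − 1000·4.9 = 0 → Q_y = 14850.88/7.2 = 2062.62 ≈ 2063 N.
ΣF_y = 0: P_y + 2062.62 − 55.8·2 − 250 − 1000 = 0 → P_y = -701.0 N.
ΣF_x = 0: no horizontal applied forces, so P_x = 0.

P_x = 0, P_y = -701.0 N, Q_y = 2063 N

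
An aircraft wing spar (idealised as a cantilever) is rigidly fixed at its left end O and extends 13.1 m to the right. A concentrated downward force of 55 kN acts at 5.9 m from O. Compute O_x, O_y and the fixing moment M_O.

O_x = 0, O_y = 55.00 kN, M_O = 324.5 kN·m

ΣF_x = 0: O_x = 0.
ΣF_y = 0: O_y − 55 = 0 → O_y = 55.00 kN.
ΣM about O: M_O − 55·5.9 = 0 → M_O = 324.5 kN·m.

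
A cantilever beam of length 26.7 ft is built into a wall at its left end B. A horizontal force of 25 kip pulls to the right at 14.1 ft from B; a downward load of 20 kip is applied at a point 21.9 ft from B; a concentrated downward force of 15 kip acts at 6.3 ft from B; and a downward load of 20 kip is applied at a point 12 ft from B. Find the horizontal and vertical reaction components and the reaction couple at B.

B_x = -25.00 kip, B_y = 55.00 kip, M_B = 772.5 kip·ft

ΣF_x = 0: B_x + 25 = 0 → B_x = -25.00 kip.
ΣF_y = 0: B_y − 20 − 15 − 20 = 0 → B_y = 55.00 kip.
ΣM about B: M_B − 20·21.9 − 15·6.3 − 20·12 = 0 → M_B = 772.5 kip·ft.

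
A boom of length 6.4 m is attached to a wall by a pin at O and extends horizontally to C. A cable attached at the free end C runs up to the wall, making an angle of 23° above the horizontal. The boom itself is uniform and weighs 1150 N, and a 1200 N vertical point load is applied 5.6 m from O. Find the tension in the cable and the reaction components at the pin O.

ΣM about O: T·sin23°·6.4 − 1150·3.2 − 1200·5.6 = 0 → T = 10400/(6.4·0.390731) = 4158.87 ≈ 4159 N.
ΣF_x = 0: O_x − T·cos23° = 0 → O_x = 4158.87 × 0.920505 = 3828 N.
ΣF_y = 0: O_y + T·sin23° − 1150 − 1200 = 0 → O_y = 2350 − 4158.87 × 0.390731 = 725.0 N.

T = 4159 N, O_x = 3828 N, O_y = 725.0 N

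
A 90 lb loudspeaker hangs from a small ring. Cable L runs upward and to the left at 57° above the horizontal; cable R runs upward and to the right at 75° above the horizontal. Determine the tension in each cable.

T_L = 31.34 lb, T_R = 65.96 lb

ΣF_x = 0: −T_L·cos57° + T_R·cos75° = 0 → T_R = 2.10432·T_L.
ΣF_y = 0: T_L·sin57° + T_R·sin75° = 90.
Substitute: T_L·(0.838671 + 2.10432·0.965926) = 90 → T_L = 31.3448 ≈ 31.34 lb.
Then T_R = 2.10432 × 31.3448 = 65.96 lb.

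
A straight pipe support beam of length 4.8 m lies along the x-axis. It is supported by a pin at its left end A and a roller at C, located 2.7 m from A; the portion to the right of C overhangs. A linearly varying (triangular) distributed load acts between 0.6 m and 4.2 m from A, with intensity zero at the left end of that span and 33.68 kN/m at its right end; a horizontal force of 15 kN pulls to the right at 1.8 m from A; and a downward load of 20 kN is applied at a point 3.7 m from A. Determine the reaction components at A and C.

A_x = -15.00 kN, A_y = -14.14 kN, C_y = 94.77 kN

Resultant of the triangular load: ½ × 33.68 × 3.6 = 60.624 kN, acting at 3 m from A (one-third of the span from the peak).
ΣM about A: C_y·2.7 − (½·33.68·3.6)·3 − 20·3.7 = 0 → C_y = 255.872/2.7 = 94.7674 ≈ 94.77 kN.
ΣF_y = 0: A_y + 94.7674 − ½·33.68·3.6 − 20 = 0 → A_y = -14.14 kN.
ΣF_x = 0: A_x + 15 = 0 → A_x = -15.00 kN.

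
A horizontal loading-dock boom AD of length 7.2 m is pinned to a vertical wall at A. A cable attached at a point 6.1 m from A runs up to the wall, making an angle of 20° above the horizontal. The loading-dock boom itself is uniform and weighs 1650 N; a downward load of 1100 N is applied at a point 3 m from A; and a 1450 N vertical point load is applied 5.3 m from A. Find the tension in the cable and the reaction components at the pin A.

T = 8112 N, A_x = 7623 N, A_y = 1425 N

ΣM about A: T·sin20°·6.1 − 1650·3.6 − 1100·3 − 1450·5.3 = 0 → T = 16925/(6.1·0.34202) = 8112.36 ≈ 8112 N.
ΣF_x = 0: A_x − T·cos20° = 0 → A_x = 8112.36 × 0.939693 = 7623 N.
ΣF_y = 0: A_y + T·sin20° − 1650 − 1100 − 1450 = 0 → A_y = 4200 − 8112.36 × 0.34202 = 1425 N.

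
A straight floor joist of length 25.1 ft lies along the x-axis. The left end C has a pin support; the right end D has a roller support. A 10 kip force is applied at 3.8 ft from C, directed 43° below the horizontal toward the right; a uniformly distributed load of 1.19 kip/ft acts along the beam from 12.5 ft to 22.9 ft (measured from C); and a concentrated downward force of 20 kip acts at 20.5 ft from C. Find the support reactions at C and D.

C_x = -7.314 kip, C_y = 13.10 kip, D_y = 26.09 kip

Resultant of the distributed load: 1.19 × 10.4 = 12.376 kip at 17.7 ft from C.
ΣM about C: D_y·25.1 − 10·sin43°·3.8 − (1.19·10.4)·17.7 − 20·20.5 = 0 → D_y = 654.971/25.1 = 26.0945 ≈ 26.09 kip.
ΣF_y = 0: C_y + 26.0945 − 10·sin43° − 1.19·10.4 − 20 = 0 → C_y = 13.10 kip.
ΣF_x = 0: C_x + 10·cos43° = 0 → C_x = -7.314 kip.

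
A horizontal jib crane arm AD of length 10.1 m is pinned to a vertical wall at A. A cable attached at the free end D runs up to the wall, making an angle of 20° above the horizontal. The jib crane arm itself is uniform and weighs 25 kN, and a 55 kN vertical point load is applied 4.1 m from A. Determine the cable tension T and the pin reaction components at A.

T = 101.8 kN, A_x = 95.69 kN, A_y = 45.17 kN

ΣM about A: T·sin20°·10.1 − 25·5.05 − 55·4.1 = 0 → T = 351.75/(10.1·0.34202) = 101.827 ≈ 101.8 kN.
ΣF_x = 0: A_x − T·cos20° = 0 → A_x = 101.827 × 0.939693 = 95.69 kN.
ΣF_y = 0: A_y + T·sin20° − 25 − 55 = 0 → A_y = 80 − 101.827 × 0.34202 = 45.17 kN.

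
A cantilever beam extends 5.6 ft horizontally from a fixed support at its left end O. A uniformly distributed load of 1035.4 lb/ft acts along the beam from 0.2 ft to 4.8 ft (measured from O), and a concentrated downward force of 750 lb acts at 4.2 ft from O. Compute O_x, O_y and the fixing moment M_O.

O_x = 0, O_y = 5513 lb, M_O = 15060 lb·ft

Resultant of the distributed load: 1035.4 × 4.6 = 4762.84 lb at 2.5 ft from O.
ΣF_x = 0: O_x = 0.
ΣF_y = 0: O_y − 1035.4·4.6 − 750 = 0 → O_y = 5513 lb.
ΣM about O: M_O − (1035.4·4.6)·2.5 − 750·4.2 = 0 → M_O = 15060 lb·ft.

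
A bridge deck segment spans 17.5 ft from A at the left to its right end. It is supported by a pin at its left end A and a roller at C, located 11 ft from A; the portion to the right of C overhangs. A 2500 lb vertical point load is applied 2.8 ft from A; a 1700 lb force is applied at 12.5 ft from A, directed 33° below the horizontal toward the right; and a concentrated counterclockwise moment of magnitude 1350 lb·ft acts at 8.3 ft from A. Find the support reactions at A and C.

Taking moments about A: C_y·11 − 2500·2.8 − 1700·sin33°·12.5 + 1350 = 0 → C_y = 17223.6/11 = 1565.78 ≈ 1566 lb.
ΣF_y = 0: A_y + 1565.78 − 2500 − 1700·sin33° = 0 → A_y = 1860 lb.
ΣF_x = 0: A_x + 1700·cos33° = 0 → A_x = -1426 lb.

A_x = -1426 lb, A_y = 1860 lb, C_y = 1566 lb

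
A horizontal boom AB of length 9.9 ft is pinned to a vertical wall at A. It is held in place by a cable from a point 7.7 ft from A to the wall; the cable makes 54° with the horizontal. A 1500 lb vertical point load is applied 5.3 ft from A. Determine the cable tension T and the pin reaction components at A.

ΣM about A: T·sin54°·7.7 − 1500·5.3 = 0 → T = 7950/(7.7·0.809017) = 1276.2 ≈ 1276 lb.
ΣF_x = 0: A_x − T·cos54° = 0 → A_x = 1276.2 × 0.587785 = 750.1 lb.
ΣF_y = 0: A_y + T·sin54° − 1500 = 0 → A_y = 1500 − 1276.2 × 0.809017 = 467.5 lb.

T = 1276 lb, A_x = 750.1 lb, A_y = 467.5 lb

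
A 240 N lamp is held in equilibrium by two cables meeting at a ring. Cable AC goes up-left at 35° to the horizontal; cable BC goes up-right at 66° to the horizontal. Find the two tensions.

T_AC = 99.44 N, T_BC = 200.3 N

ΣF_x = 0: −T_AC·cos35° + T_BC·cos66° = 0 → T_BC = 2.01396·T_AC.
ΣF_y = 0: T_AC·sin35° + T_BC·sin66° = 240.
Substitute: T_AC·(0.573576 + 2.01396·0.913545) = 240 → T_AC = 99.444 ≈ 99.44 N.
Then T_BC = 2.01396 × 99.444 = 200.3 N.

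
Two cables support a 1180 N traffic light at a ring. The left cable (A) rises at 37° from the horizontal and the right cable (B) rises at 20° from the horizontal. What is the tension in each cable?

ΣF_x = 0: −T_A·cos37° + T_B·cos20° = 0 → T_B = 0.84989·T_A.
ΣF_y = 0: T_A·sin37° + T_B·sin20° = 1180.
Substitute: T_A·(0.601815 + 0.84989·0.34202) = 1180 → T_A = 1322.14 ≈ 1322 N.
Then T_B = 0.84989 × 1322.14 = 1124 N.

T_A = 1322 N, T_B = 1124 N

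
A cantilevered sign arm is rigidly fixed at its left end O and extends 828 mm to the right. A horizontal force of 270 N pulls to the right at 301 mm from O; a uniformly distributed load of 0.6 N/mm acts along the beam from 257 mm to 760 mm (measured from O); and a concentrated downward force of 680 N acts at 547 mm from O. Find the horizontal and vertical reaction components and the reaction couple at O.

O_x = -270.0 N, O_y = 981.8 N, M_O = 525400 N·mm

Resultant of the distributed load: 0.6 × 503 = 301.8 N at 508.5 mm from O.
ΣF_x = 0: O_x + 270 = 0 → O_x = -270.0 N.
ΣF_y = 0: O_y − 0.6·503 − 680 = 0 → O_y = 981.8 N.
ΣM about O: M_O − (0.6·503)·508.5 − 680·547 = 0 → M_O = 525400 N·mm.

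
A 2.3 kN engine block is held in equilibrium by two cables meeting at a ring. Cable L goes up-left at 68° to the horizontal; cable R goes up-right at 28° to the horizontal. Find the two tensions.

ΣF_x = 0: −T_L·cos68° + T_R·cos28° = 0 → T_R = 0.424268·T_L.
ΣF_y = 0: T_L·sin68° + T_R·sin28° = 2.3.
Substitute: T_L·(0.927184 + 0.424268·0.469472) = 2.3 → T_L = 2.04197 ≈ 2.042 kN.
Then T_R = 0.424268 × 2.04197 = 0.8663 kN.

T_L = 2.042 kN, T_R = 0.8663 kN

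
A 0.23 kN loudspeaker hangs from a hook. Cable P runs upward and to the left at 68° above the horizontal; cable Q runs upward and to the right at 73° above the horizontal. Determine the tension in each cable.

ΣF_x = 0: −T_P·cos68° + T_Q·cos73° = 0 → T_Q = 1.28127·T_P.
ΣF_y = 0: T_P·sin68° + T_Q·sin73° = 0.23.
Substitute: T_P·(0.927184 + 1.28127·0.956305) = 0.23 → T_P = 0.106854 ≈ 0.1069 kN.
Then T_Q = 1.28127 × 0.106854 = 0.1369 kN.

T_P = 0.1069 kN, T_Q = 0.1369 kN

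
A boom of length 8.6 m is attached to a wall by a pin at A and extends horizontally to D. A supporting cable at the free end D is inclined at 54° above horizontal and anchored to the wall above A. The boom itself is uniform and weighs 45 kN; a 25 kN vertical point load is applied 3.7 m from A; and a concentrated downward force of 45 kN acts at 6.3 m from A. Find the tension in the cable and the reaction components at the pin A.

T = 81.85 kN, A_x = 48.11 kN, A_y = 48.78 kN

ΣM about A: T·sin54°·8.6 − 45·4.3 − 25·3.7 − 45·6.3 = 0 → T = 569.5/(8.6·0.809017) = 81.8536 ≈ 81.85 kN.
ΣF_x = 0: A_x − T·cos54° = 0 → A_x = 81.8536 × 0.587785 = 48.11 kN.
ΣF_y = 0: A_y + T·sin54° − 45 − 25 − 45 = 0 → A_y = 115 − 81.8536 × 0.809017 = 48.78 kN.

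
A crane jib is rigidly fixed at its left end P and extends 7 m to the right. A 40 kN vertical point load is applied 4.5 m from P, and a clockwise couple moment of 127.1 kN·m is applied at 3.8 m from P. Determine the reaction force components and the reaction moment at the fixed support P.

P_x = 0, P_y = 40.00 kN, M_P = 307.1 kN·m

ΣF_x = 0: P_x = 0.
ΣF_y = 0: P_y − 40 = 0 → P_y = 40.00 kN.
ΣM about P: M_P − 40·4.5 − 127.1 = 0 → M_P = 307.1 kN·m.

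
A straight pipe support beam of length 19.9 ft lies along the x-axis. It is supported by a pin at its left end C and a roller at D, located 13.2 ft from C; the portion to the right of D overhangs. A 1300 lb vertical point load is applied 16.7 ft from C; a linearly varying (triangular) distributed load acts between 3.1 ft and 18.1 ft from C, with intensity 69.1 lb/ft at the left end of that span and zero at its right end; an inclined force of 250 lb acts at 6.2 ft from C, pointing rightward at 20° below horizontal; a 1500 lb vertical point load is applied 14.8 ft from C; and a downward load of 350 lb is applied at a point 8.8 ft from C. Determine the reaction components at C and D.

Resultant of the triangular load: ½ × 69.1 × 15 = 518.25 lb, acting at 8.1 ft from C (one-third of the span from the peak).
ΣM about C: D_y·13.2 − 1300·16.7 − (½·69.1·15)·8.1 − 250·sin20°·6.2 − 1500·14.8 − 350·8.8 = 0 → D_y = 51718/13.2 = 3918.03 ≈ 3918 lb.
ΣF_y = 0: C_y + 3918.03 − 1300 − ½·69.1·15 − 250·sin20° − 1500 − 350 = 0 → C_y = -164.3 lb.
ΣF_x = 0: C_x + 250·cos20° = 0 → C_x = -234.9 lb.

C_x = -234.9 lb, C_y = -164.3 lb, D_y = 3918 lb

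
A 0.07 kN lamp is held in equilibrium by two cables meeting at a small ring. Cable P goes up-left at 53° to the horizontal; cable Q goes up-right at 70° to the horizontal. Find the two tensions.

T_P = 0.02855 kN, T_Q = 0.05023 kN

ΣF_x = 0: −T_P·cos53° + T_Q·cos70° = 0 → T_Q = 1.75959·T_P.
ΣF_y = 0: T_P·sin53° + T_Q·sin70° = 0.07.
Substitute: T_P·(0.798636 + 1.75959·0.939693) = 0.07 → T_P = 0.0285468 ≈ 0.02855 kN.
Then T_Q = 1.75959 × 0.0285468 = 0.05023 kN.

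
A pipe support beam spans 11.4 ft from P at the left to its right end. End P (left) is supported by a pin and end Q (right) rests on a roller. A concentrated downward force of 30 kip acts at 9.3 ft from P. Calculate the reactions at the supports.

P_x = 0, P_y = 5.526 kip, Q_y = 24.47 kip

Moments about P: Q_y·11.4 − 30·9.3 = 0 → Q_y = 279/11.4 = 24.4737 ≈ 24.47 kip.
ΣF_y = 0: P_y + 24.4737 − 30 = 0 → P_y = 5.526 kip.
ΣF_x = 0: no horizontal applied forces, so P_x = 0.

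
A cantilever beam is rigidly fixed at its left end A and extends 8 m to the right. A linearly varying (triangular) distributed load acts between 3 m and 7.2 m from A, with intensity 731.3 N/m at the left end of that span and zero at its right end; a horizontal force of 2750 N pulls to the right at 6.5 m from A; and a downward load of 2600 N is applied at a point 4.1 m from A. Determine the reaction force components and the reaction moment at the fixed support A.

A_x = -2750 N, A_y = 4136 N, M_A = 17420 N·m

Resultant of the triangular load: ½ × 731.3 × 4.2 = 1535.73 N, acting at 4.4 m from A (one-third of the span from the peak).
ΣF_x = 0: A_x + 2750 = 0 → A_x = -2750 N.
ΣF_y = 0: A_y − ½·731.3·4.2 − 2600 = 0 → A_y = 4136 N.
ΣM about A: M_A − (½·731.3·4.2)·4.4 − 2600·4.1 = 0 → M_A = 17420 N·m.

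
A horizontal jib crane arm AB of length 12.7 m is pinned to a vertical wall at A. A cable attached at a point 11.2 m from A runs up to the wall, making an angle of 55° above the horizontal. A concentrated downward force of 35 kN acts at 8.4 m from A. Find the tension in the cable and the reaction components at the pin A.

T = 32.05 kN, A_x = 18.38 kN, A_y = 8.750 kN

ΣM about A: T·sin55°·11.2 − 35·8.4 = 0 → T = 294/(11.2·0.819152) = 32.0453 ≈ 32.05 kN.
ΣF_x = 0: A_x − T·cos55° = 0 → A_x = 32.0453 × 0.573576 = 18.38 kN.
ΣF_y = 0: A_y + T·sin55° − 35 = 0 → A_y = 35 − 32.0453 × 0.819152 = 8.750 kN.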